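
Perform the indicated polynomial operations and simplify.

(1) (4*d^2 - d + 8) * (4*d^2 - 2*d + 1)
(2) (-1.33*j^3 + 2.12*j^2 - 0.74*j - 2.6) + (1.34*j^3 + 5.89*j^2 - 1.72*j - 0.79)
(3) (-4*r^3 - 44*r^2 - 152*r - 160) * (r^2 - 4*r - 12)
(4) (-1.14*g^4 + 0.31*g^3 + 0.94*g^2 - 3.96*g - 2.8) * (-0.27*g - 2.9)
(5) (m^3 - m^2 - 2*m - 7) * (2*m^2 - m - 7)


(1) = 16*d^4 - 12*d^3 + 38*d^2 - 17*d + 8
(2) = 0.01*j^3 + 8.01*j^2 - 2.46*j - 3.39
(3) = -4*r^5 - 28*r^4 + 72*r^3 + 976*r^2 + 2464*r + 1920
(4) = 0.3078*g^5 + 3.2223*g^4 - 1.1528*g^3 - 1.6568*g^2 + 12.24*g + 8.12
(5) = 2*m^5 - 3*m^4 - 10*m^3 - 5*m^2 + 21*m + 49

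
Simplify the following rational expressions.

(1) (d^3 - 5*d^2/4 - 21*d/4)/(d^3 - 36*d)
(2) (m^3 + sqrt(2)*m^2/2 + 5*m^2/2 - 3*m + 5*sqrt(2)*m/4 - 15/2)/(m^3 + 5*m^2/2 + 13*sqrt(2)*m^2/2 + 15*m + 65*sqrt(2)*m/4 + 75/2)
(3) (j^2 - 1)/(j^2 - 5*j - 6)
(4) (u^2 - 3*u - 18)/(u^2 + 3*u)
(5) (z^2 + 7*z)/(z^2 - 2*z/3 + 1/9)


(1) = (4*d^2 - 5*d - 21)/(4*d^2 - 144)
(2) = (16*m - 16*sqrt(2))/(16*m + 80*sqrt(2))
(3) = (j - 1)/(j - 6)
(4) = (u - 6)/u
(5) = (9*z^2 + 63*z)/(9*z^2 - 6*z + 1)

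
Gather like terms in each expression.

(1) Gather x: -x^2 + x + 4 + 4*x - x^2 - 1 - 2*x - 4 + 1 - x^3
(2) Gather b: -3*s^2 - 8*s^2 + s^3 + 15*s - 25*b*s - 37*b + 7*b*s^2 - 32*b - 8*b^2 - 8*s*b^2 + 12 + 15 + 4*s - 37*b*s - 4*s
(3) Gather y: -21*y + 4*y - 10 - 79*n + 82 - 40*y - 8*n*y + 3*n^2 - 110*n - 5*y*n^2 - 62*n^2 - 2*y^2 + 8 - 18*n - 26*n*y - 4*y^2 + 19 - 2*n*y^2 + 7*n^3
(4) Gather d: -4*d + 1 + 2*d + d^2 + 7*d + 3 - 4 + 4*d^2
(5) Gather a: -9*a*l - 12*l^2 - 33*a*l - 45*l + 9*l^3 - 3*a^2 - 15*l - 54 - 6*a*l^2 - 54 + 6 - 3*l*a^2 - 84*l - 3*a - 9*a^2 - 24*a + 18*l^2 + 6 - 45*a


(1) = -x^3 - 2*x^2 + 3*x
(2) = b^2*(-8*s - 8) + b*(7*s^2 - 62*s - 69) + s^3 - 11*s^2 + 15*s + 27
(3) = 7*n^3 - 59*n^2 - 207*n + y^2*(-2*n - 6) + y*(-5*n^2 - 34*n - 57) + 99
(4) = 5*d^2 + 5*d
(5) = a^2*(-3*l - 12) + a*(-6*l^2 - 42*l - 72) + 9*l^3 + 6*l^2 - 144*l - 96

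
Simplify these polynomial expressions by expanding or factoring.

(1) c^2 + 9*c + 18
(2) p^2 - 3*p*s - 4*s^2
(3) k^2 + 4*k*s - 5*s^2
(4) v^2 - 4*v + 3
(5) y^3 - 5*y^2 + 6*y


(1) = (c + 3)*(c + 6)
(2) = (p - 4*s)*(p + s)
(3) = (k - s)*(k + 5*s)
(4) = (v - 3)*(v - 1)
(5) = y*(y - 3)*(y - 2)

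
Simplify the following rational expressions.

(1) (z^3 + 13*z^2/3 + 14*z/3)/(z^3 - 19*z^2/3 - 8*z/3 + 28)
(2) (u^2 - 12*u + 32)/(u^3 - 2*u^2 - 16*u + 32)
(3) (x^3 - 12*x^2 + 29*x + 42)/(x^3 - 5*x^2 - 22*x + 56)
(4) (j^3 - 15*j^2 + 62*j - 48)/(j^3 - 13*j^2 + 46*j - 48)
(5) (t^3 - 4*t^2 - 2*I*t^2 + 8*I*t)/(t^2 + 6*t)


(1) = (3*z^2 + 7*z)/(3*z^2 - 25*z + 42)
(2) = (u - 8)/(u^2 + 2*u - 8)
(3) = (x^2 - 5*x - 6)/(x^2 + 2*x - 8)
(4) = (j^2 - 7*j + 6)/(j^2 - 5*j + 6)
(5) = (t^2 + t*(-4 - 2*I) + 8*I)/(t + 6)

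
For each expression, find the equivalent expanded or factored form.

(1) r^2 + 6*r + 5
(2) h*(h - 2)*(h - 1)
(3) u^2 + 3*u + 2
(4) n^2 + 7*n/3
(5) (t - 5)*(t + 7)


(1) = (r + 1)*(r + 5)
(2) = h^3 - 3*h^2 + 2*h
(3) = (u + 1)*(u + 2)
(4) = n*(n + 7/3)
(5) = t^2 + 2*t - 35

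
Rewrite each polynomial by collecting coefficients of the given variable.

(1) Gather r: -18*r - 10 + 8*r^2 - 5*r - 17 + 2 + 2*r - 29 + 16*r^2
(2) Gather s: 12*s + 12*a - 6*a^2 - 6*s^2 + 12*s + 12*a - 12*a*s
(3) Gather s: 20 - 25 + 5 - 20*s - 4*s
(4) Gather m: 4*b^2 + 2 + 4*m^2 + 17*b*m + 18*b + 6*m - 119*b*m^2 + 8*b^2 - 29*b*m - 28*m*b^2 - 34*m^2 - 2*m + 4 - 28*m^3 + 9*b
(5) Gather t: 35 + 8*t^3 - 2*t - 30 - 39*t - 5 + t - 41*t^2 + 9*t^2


(1) = 24*r^2 - 21*r - 54
(2) = -6*a^2 + 24*a - 6*s^2 + s*(24 - 12*a)
(3) = -24*s
(4) = 12*b^2 + 27*b - 28*m^3 + m^2*(-119*b - 30) + m*(-28*b^2 - 12*b + 4) + 6
(5) = 8*t^3 - 32*t^2 - 40*t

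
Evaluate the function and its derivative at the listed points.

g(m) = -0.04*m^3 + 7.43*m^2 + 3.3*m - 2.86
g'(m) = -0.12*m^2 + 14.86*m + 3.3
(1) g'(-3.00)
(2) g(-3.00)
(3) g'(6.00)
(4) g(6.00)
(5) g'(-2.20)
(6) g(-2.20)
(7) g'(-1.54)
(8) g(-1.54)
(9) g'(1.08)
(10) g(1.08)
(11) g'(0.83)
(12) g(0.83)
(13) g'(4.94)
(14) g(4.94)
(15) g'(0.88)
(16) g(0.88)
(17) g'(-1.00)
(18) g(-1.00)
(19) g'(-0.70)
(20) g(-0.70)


(1) = -42.36
(2) = 55.19
(3) = 88.14
(4) = 275.78
(5) = -29.97
(6) = 26.27
(7) = -19.87
(8) = 9.83
(9) = 19.21
(10) = 9.32
(11) = 15.55
(12) = 4.97
(13) = 73.78
(14) = 189.94
(15) = 16.28
(16) = 5.77
(17) = -11.68
(18) = 1.31
(19) = -7.16
(20) = -1.52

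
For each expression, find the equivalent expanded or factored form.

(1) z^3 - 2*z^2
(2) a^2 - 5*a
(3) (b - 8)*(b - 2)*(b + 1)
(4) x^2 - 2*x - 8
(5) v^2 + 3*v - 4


(1) = z^2*(z - 2)
(2) = a*(a - 5)
(3) = b^3 - 9*b^2 + 6*b + 16
(4) = (x - 4)*(x + 2)
(5) = (v - 1)*(v + 4)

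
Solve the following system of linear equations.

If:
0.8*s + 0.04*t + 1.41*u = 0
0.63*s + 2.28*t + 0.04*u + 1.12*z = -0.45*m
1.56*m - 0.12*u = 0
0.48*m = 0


Then:
m = 0.00
s = 0.0249054925505893*z
t = -0.498109851011786*z
u = 0.00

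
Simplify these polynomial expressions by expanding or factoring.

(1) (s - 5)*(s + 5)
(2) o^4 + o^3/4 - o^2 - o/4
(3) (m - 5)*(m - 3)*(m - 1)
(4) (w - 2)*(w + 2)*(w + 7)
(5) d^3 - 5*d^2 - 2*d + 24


(1) = s^2 - 25
(2) = o*(o - 1)*(o + 1/4)*(o + 1)
(3) = m^3 - 9*m^2 + 23*m - 15
(4) = w^3 + 7*w^2 - 4*w - 28
(5) = (d - 4)*(d - 3)*(d + 2)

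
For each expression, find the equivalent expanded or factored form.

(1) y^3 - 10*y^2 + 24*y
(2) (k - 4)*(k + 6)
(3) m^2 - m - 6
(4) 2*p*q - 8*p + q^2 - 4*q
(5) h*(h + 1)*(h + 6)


(1) = y*(y - 6)*(y - 4)
(2) = k^2 + 2*k - 24
(3) = (m - 3)*(m + 2)
(4) = (2*p + q)*(q - 4)
(5) = h^3 + 7*h^2 + 6*h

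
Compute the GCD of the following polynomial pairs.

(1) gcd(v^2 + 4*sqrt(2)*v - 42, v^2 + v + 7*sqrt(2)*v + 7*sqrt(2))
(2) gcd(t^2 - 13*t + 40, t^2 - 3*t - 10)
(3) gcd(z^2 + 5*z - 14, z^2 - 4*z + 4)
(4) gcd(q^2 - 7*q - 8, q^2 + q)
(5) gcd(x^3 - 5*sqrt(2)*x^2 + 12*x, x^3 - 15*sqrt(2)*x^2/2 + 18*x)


(1) = gcd((v - 3*sqrt(2))*(v + 7*sqrt(2)), (v + 1)*(v + 7*sqrt(2))) = v + 7*sqrt(2)
(2) = t - 5
(3) = z - 2
(4) = q + 1
(5) = x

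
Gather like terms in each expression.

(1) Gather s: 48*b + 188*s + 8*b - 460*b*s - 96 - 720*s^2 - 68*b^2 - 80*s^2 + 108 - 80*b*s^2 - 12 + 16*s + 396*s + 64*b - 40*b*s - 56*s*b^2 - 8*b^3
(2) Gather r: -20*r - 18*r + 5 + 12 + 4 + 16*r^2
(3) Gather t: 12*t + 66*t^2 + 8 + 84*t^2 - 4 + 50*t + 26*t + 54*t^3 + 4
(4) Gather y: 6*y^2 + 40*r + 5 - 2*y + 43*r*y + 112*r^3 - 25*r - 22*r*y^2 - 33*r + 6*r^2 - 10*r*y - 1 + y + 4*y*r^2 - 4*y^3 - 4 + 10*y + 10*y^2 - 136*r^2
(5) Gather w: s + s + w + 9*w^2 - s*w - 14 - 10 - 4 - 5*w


(1) = -8*b^3 - 68*b^2 + 120*b + s^2*(-80*b - 800) + s*(-56*b^2 - 500*b + 600)
(2) = 16*r^2 - 38*r + 21
(3) = 54*t^3 + 150*t^2 + 88*t + 8
(4) = 112*r^3 - 130*r^2 - 18*r - 4*y^3 + y^2*(16 - 22*r) + y*(4*r^2 + 33*r + 9)
(5) = 2*s + 9*w^2 + w*(-s - 4) - 28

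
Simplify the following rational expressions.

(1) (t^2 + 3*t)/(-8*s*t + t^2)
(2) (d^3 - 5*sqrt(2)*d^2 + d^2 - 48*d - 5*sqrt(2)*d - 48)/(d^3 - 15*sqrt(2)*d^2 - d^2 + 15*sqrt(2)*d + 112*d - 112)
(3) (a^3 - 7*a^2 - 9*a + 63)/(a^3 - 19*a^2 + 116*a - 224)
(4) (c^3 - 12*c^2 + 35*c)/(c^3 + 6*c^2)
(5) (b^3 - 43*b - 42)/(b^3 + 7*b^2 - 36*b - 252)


(1) = (-t - 3)/(8*s - t)
(2) = (d^2 + d*(1 + 3*sqrt(2)) + 3*sqrt(2))/(d^2 + d*(-7*sqrt(2) - 1) + 7*sqrt(2))
(3) = (a^2 - 9)/(a^2 - 12*a + 32)
(4) = (c^2 - 12*c + 35)/(c^2 + 6*c)
(5) = (b^2 - 6*b - 7)/(b^2 + b - 42)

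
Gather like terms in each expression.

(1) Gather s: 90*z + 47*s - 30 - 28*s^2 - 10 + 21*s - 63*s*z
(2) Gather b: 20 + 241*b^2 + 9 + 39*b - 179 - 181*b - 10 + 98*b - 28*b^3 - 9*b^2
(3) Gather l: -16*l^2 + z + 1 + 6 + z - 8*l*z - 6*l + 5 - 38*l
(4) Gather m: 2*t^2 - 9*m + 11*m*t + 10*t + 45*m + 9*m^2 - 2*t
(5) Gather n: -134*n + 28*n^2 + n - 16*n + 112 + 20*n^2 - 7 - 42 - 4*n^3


(1) = -28*s^2 + s*(68 - 63*z) + 90*z - 40
(2) = -28*b^3 + 232*b^2 - 44*b - 160
(3) = -16*l^2 + l*(-8*z - 44) + 2*z + 12
(4) = 9*m^2 + m*(11*t + 36) + 2*t^2 + 8*t
(5) = -4*n^3 + 48*n^2 - 149*n + 63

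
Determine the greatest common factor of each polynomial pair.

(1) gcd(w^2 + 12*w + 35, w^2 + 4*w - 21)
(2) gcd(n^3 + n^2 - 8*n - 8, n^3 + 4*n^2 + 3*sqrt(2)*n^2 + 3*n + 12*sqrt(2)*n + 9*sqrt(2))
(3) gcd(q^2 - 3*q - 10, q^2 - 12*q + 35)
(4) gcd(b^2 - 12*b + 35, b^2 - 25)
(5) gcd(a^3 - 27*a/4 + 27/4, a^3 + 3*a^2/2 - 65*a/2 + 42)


(1) = gcd((w + 5)*(w + 7), (w - 3)*(w + 7)) = w + 7
(2) = gcd((n + 1)*(n - 2*sqrt(2))*(n + 2*sqrt(2)), (n + 1)*(n + 3)*(n + 3*sqrt(2))) = n + 1
(3) = q - 5
(4) = gcd((b - 7)*(b - 5), (b - 5)*(b + 5)) = b - 5
(5) = a - 3/2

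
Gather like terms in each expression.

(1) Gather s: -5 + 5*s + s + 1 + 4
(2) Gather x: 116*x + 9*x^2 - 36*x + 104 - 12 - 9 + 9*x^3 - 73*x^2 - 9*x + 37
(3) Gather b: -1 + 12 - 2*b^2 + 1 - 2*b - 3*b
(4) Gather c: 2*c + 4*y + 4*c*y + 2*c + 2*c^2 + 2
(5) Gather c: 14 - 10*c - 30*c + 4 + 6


(1) = 6*s
(2) = 9*x^3 - 64*x^2 + 71*x + 120
(3) = -2*b^2 - 5*b + 12
(4) = 2*c^2 + c*(4*y + 4) + 4*y + 2
(5) = 24 - 40*c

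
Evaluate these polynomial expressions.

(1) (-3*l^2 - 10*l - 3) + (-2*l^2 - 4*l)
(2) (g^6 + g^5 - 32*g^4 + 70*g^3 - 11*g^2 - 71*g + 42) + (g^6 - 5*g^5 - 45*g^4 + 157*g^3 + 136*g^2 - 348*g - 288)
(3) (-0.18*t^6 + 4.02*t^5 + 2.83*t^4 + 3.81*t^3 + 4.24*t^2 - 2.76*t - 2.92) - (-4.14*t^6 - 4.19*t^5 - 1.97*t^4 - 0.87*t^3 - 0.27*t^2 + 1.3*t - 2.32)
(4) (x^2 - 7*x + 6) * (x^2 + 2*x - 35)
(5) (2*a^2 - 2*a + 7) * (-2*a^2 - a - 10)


(1) = -5*l^2 - 14*l - 3
(2) = 2*g^6 - 4*g^5 - 77*g^4 + 227*g^3 + 125*g^2 - 419*g - 246
(3) = 3.96*t^6 + 8.21*t^5 + 4.8*t^4 + 4.68*t^3 + 4.51*t^2 - 4.06*t - 0.6
(4) = x^4 - 5*x^3 - 43*x^2 + 257*x - 210
(5) = -4*a^4 + 2*a^3 - 32*a^2 + 13*a - 70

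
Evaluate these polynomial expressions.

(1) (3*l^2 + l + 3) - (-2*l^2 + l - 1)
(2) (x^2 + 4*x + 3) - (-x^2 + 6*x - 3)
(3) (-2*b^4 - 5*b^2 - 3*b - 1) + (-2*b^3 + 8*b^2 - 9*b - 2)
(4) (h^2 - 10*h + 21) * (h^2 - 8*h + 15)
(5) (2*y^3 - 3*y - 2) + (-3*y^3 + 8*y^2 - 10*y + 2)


(1) = 5*l^2 + 4
(2) = 2*x^2 - 2*x + 6
(3) = -2*b^4 - 2*b^3 + 3*b^2 - 12*b - 3
(4) = h^4 - 18*h^3 + 116*h^2 - 318*h + 315
(5) = -y^3 + 8*y^2 - 13*y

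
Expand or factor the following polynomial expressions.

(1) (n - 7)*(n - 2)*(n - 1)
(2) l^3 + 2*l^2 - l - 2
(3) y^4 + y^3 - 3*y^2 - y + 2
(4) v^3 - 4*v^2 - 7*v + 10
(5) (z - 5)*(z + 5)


(1) = n^3 - 10*n^2 + 23*n - 14
(2) = (l - 1)*(l + 1)*(l + 2)
(3) = (y - 1)^2*(y + 1)*(y + 2)
(4) = (v - 5)*(v - 1)*(v + 2)
(5) = z^2 - 25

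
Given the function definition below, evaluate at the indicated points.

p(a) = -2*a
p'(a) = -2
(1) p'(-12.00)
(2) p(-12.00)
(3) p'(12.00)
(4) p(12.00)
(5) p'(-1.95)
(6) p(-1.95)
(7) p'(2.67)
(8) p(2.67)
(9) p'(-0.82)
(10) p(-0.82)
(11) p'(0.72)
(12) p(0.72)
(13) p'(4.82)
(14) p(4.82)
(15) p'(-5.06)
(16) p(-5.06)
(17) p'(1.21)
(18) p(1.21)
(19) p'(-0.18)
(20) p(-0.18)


(1) = -2.00
(2) = 24.00
(3) = -2.00
(4) = -24.00
(5) = -2.00
(6) = 3.90
(7) = -2.00
(8) = -5.34
(9) = -2.00
(10) = 1.64
(11) = -2.00
(12) = -1.44
(13) = -2.00
(14) = -9.64
(15) = -2.00
(16) = 10.12
(17) = -2.00
(18) = -2.42
(19) = -2.00
(20) = 0.36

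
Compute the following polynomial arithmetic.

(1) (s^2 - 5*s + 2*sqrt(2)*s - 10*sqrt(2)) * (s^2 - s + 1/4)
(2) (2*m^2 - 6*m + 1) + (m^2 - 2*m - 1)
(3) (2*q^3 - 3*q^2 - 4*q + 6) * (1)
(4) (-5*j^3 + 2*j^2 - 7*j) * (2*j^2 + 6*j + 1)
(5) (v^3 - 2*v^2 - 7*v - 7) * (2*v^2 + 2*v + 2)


(1) = s^4 - 6*s^3 + 2*sqrt(2)*s^3 - 12*sqrt(2)*s^2 + 21*s^2/4 - 5*s/4 + 21*sqrt(2)*s/2 - 5*sqrt(2)/2
(2) = 3*m^2 - 8*m
(3) = 2*q^3 - 3*q^2 - 4*q + 6
(4) = -10*j^5 - 26*j^4 - 7*j^3 - 40*j^2 - 7*j
(5) = 2*v^5 - 2*v^4 - 16*v^3 - 32*v^2 - 28*v - 14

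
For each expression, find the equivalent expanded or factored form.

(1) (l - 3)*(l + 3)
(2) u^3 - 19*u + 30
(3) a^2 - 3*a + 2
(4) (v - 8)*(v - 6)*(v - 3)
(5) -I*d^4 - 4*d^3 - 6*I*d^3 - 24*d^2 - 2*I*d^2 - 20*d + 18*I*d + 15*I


(1) = l^2 - 9
(2) = (u - 3)*(u - 2)*(u + 5)
(3) = (a - 2)*(a - 1)
(4) = v^3 - 17*v^2 + 90*v - 144
(5) = (d + 5)*(d - 3*I)*(d - I)*(-I*d - I)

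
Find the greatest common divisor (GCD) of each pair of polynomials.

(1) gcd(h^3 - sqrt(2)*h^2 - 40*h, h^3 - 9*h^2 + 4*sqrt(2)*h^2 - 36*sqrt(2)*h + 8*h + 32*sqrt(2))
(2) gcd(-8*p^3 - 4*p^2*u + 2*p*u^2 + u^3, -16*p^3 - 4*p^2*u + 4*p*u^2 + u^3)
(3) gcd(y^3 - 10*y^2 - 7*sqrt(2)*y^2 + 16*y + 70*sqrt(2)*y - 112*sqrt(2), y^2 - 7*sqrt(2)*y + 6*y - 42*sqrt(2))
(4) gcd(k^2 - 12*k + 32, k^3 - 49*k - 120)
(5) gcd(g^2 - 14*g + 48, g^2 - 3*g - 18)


(1) = h + 4*sqrt(2)
(2) = gcd((-2*p + u)*(2*p + u)^2, (-2*p + u)*(2*p + u)*(4*p + u)) = 4*p^2 - u^2
(3) = y - 7*sqrt(2)
(4) = k - 8
(5) = gcd((g - 8)*(g - 6), (g - 6)*(g + 3)) = g - 6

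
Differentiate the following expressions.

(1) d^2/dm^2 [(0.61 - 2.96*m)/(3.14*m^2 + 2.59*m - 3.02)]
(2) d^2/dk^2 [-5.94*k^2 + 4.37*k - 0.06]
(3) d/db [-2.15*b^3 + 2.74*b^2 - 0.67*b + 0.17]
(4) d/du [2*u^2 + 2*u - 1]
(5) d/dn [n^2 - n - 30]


(1) = (-(2.96*m - 0.61)*(6.28*m + 2.59)*(12.56*m + 5.18) + (55.7664*m + 11.502)*(3.14*m^2 + 2.59*m - 3.02))/(3.14*m^2 + 2.59*m - 3.02)^3
(2) = -11.8800000000000
(3) = -6.45*b^2 + 5.48*b - 0.67
(4) = 4*u + 2
(5) = 2*n - 1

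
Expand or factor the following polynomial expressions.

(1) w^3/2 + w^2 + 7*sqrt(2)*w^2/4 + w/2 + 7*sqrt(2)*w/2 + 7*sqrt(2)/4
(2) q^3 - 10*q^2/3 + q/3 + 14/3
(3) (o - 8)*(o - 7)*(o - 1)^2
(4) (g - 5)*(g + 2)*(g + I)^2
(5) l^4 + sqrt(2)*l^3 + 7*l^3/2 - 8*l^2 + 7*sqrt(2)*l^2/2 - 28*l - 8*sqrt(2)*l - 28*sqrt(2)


(1) = (w/2 + 1/2)*(w + 1)*(w + 7*sqrt(2)/2)
(2) = (q - 7/3)*(q - 2)*(q + 1)
(3) = o^4 - 17*o^3 + 87*o^2 - 127*o + 56
(4) = g^4 - 3*g^3 + 2*I*g^3 - 11*g^2 - 6*I*g^2 + 3*g - 20*I*g + 10
(5) = (l + 7/2)*(l - 2*sqrt(2))*(l + sqrt(2))*(l + 2*sqrt(2))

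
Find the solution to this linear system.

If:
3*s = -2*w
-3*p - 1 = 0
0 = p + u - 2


Then:
p = -1/3
s = -2*w/3
u = 7/3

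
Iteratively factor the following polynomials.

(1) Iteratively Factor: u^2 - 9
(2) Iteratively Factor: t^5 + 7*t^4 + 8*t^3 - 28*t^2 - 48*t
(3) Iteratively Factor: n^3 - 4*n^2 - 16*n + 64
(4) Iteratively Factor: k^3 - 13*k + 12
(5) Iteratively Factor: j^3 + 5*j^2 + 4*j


(1) = (u - 3)*(u + 3)
(2) = (t - 2)*(t^4 + 9*t^3 + 26*t^2 + 24*t) = (t - 2)*(t + 3)*(t^3 + 6*t^2 + 8*t) = (t - 2)*(t + 2)*(t + 3)*(t^2 + 4*t) = t*(t - 2)*(t + 2)*(t + 3)*(t + 4)
(3) = (n - 4)*(n^2 - 16) = (n - 4)^2*(n + 4)
(4) = (k - 1)*(k^2 + k - 12) = (k - 3)*(k - 1)*(k + 4)
(5) = (j + 4)*(j^2 + j) = j*(j + 4)*(j + 1)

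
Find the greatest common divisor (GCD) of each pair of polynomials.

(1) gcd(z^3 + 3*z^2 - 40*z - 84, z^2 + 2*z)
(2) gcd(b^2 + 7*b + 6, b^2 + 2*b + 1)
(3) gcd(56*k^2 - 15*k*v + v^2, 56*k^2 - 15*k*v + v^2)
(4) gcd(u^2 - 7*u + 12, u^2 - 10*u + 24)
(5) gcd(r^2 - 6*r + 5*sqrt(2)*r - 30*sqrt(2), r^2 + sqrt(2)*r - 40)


(1) = gcd((z - 6)*(z + 2)*(z + 7), z*(z + 2)) = z + 2
(2) = gcd((b + 1)*(b + 6), (b + 1)^2) = b + 1
(3) = 56*k^2 - 15*k*v + v^2
(4) = gcd((u - 4)*(u - 3), (u - 6)*(u - 4)) = u - 4
(5) = gcd((r - 6)*(r + 5*sqrt(2)), (r - 4*sqrt(2))*(r + 5*sqrt(2))) = r + 5*sqrt(2)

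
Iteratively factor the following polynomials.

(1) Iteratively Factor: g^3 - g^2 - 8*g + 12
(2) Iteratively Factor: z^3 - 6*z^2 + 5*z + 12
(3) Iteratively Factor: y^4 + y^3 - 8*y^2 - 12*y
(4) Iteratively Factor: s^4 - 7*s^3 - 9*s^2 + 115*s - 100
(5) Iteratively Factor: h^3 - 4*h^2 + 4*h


(1) = (g - 2)*(g^2 + g - 6) = (g - 2)^2*(g + 3)
(2) = (z + 1)*(z^2 - 7*z + 12) = (z - 3)*(z + 1)*(z - 4)
(3) = (y + 2)*(y^3 - y^2 - 6*y) = (y + 2)^2*(y^2 - 3*y) = y*(y + 2)^2*(y - 3)
(4) = (s - 5)*(s^3 - 2*s^2 - 19*s + 20) = (s - 5)*(s - 1)*(s^2 - s - 20) = (s - 5)^2*(s - 1)*(s + 4)
(5) = (h - 2)*(h^2 - 2*h) = (h - 2)^2*(h)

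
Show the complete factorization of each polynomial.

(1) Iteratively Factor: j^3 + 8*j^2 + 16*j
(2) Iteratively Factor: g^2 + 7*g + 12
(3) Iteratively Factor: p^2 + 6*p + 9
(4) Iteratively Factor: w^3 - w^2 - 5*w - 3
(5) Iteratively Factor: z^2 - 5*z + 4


(1) = (j + 4)*(j^2 + 4*j) = (j + 4)^2*(j)
(2) = (g + 4)*(g + 3)
(3) = (p + 3)*(p + 3)
(4) = (w - 3)*(w^2 + 2*w + 1) = (w - 3)*(w + 1)*(w + 1)
(5) = (z - 1)*(z - 4)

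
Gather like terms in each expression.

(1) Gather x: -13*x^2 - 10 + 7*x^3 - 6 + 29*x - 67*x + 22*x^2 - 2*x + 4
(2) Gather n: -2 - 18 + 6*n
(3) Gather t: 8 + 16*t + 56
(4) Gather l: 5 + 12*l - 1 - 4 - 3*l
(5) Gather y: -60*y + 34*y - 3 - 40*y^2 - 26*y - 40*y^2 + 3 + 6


(1) = 7*x^3 + 9*x^2 - 40*x - 12
(2) = 6*n - 20
(3) = 16*t + 64
(4) = 9*l
(5) = -80*y^2 - 52*y + 6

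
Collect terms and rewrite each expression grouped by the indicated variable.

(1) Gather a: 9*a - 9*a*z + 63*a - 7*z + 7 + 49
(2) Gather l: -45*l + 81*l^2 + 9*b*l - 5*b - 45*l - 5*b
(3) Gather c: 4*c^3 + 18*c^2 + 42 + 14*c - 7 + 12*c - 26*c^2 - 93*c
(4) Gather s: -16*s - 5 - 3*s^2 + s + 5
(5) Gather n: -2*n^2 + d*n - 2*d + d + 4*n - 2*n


(1) = a*(72 - 9*z) - 7*z + 56
(2) = -10*b + 81*l^2 + l*(9*b - 90)
(3) = 4*c^3 - 8*c^2 - 67*c + 35
(4) = -3*s^2 - 15*s
(5) = -d - 2*n^2 + n*(d + 2)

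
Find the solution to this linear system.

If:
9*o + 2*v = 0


Then:
o = -2*v/9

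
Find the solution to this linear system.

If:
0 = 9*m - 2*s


Then:
m = 2*s/9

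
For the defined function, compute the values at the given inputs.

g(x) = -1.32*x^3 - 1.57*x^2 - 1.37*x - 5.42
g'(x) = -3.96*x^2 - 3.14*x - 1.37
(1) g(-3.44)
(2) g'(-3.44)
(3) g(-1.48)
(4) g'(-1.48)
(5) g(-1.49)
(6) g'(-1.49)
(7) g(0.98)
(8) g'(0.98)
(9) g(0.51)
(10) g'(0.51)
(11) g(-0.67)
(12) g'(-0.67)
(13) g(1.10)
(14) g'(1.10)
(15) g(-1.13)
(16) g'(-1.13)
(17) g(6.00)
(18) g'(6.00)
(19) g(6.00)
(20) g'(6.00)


(1) = 34.45
(2) = -37.43
(3) = -2.55
(4) = -5.40
(5) = -2.50
(6) = -5.48
(7) = -9.51
(8) = -8.25
(9) = -6.70
(10) = -4.00
(11) = -4.81
(12) = -1.04
(13) = -10.58
(14) = -9.62
(15) = -3.97
(16) = -2.88
(17) = -355.28
(18) = -162.77
(19) = -355.28
(20) = -162.77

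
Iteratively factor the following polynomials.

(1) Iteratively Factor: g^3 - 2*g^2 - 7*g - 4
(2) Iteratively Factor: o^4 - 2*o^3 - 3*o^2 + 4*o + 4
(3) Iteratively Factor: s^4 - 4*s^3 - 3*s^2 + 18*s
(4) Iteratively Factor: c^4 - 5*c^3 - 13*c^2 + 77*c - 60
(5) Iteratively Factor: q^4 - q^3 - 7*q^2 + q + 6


(1) = (g - 4)*(g^2 + 2*g + 1) = (g - 4)*(g + 1)*(g + 1)
(2) = (o - 2)*(o^3 - 3*o - 2) = (o - 2)*(o + 1)*(o^2 - o - 2) = (o - 2)^2*(o + 1)*(o + 1)
(3) = (s + 2)*(s^3 - 6*s^2 + 9*s) = (s - 3)*(s + 2)*(s^2 - 3*s) = (s - 3)^2*(s + 2)*(s)
(4) = (c - 1)*(c^3 - 4*c^2 - 17*c + 60) = (c - 3)*(c - 1)*(c^2 - c - 20) = (c - 3)*(c - 1)*(c + 4)*(c - 5)
(5) = (q + 1)*(q^3 - 2*q^2 - 5*q + 6) = (q - 3)*(q + 1)*(q^2 + q - 2) = (q - 3)*(q - 1)*(q + 1)*(q + 2)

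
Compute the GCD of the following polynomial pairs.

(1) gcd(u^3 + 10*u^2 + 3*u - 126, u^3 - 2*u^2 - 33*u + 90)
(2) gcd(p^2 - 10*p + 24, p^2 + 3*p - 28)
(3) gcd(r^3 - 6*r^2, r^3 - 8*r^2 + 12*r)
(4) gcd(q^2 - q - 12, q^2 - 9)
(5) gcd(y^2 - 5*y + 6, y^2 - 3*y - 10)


(1) = u^2 + 3*u - 18
(2) = p - 4
(3) = r^2 - 6*r
(4) = gcd((q - 4)*(q + 3), (q - 3)*(q + 3)) = q + 3
(5) = gcd((y - 3)*(y - 2), (y - 5)*(y + 2)) = 1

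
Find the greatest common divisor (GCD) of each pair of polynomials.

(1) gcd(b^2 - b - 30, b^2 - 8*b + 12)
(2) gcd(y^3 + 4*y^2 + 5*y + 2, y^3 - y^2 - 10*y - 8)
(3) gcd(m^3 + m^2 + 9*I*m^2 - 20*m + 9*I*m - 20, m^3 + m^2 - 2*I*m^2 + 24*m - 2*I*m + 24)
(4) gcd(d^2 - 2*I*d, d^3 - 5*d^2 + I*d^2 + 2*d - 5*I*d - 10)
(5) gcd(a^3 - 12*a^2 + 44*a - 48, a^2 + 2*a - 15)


(1) = gcd((b - 6)*(b + 5), (b - 6)*(b - 2)) = b - 6
(2) = y^2 + 3*y + 2
(3) = gcd((m + 1)*(m + 4*I)*(m + 5*I), (m + 1)*(m - 6*I)*(m + 4*I)) = m^2 + m*(1 + 4*I) + 4*I
(4) = gcd(d*(d - 2*I), (d - 5)*(d - I)*(d + 2*I)) = 1
(5) = 1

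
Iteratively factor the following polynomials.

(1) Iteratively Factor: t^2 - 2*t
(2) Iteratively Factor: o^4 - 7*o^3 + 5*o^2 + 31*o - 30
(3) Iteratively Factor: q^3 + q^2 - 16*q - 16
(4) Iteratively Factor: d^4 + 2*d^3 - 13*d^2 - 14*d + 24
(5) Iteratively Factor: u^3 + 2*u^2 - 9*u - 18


(1) = (t)*(t - 2)
(2) = (o - 5)*(o^3 - 2*o^2 - 5*o + 6) = (o - 5)*(o + 2)*(o^2 - 4*o + 3) = (o - 5)*(o - 3)*(o + 2)*(o - 1)
(3) = (q + 1)*(q^2 - 16) = (q + 1)*(q + 4)*(q - 4)
(4) = (d - 3)*(d^3 + 5*d^2 + 2*d - 8) = (d - 3)*(d - 1)*(d^2 + 6*d + 8) = (d - 3)*(d - 1)*(d + 4)*(d + 2)
(5) = (u + 3)*(u^2 - u - 6) = (u + 2)*(u + 3)*(u - 3)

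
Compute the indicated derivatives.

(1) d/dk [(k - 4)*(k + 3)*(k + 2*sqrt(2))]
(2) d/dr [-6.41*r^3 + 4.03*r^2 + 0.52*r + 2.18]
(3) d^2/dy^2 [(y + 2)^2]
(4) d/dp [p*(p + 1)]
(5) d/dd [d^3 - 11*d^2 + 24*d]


(1) = 3*k^2 - 2*k + 4*sqrt(2)*k - 12 - 2*sqrt(2)
(2) = -19.23*r^2 + 8.06*r + 0.52
(3) = 2
(4) = 2*p + 1
(5) = 3*d^2 - 22*d + 24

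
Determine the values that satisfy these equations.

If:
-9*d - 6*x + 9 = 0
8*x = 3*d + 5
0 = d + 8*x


Then:
No Solution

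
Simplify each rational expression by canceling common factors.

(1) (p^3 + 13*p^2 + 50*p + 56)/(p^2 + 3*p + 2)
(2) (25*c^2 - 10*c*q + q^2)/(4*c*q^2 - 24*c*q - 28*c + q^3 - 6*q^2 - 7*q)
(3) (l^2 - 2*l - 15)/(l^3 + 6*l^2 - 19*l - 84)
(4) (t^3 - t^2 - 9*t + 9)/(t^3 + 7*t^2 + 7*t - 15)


(1) = (p^2 + 11*p + 28)/(p + 1)
(2) = (25*c^2 - 10*c*q + q^2)/(4*c*q^2 - 24*c*q - 28*c + q^3 - 6*q^2 - 7*q)
(3) = (l - 5)/(l^2 + 3*l - 28)
(4) = (t - 3)/(t + 5)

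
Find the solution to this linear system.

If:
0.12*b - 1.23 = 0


Then:
b = 10.25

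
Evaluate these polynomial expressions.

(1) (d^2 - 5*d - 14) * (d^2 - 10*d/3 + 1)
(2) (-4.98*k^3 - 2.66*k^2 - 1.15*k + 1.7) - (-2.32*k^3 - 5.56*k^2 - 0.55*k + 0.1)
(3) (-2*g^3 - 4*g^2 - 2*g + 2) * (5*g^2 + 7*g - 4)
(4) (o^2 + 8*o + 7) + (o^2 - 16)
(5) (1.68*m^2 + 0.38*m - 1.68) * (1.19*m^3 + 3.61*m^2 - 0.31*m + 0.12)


(1) = d^4 - 25*d^3/3 + 11*d^2/3 + 125*d/3 - 14
(2) = -2.66*k^3 + 2.9*k^2 - 0.6*k + 1.6
(3) = -10*g^5 - 34*g^4 - 30*g^3 + 12*g^2 + 22*g - 8
(4) = 2*o^2 + 8*o - 9
(5) = 1.9992*m^5 + 6.517*m^4 - 1.1482*m^3 - 5.981*m^2 + 0.5664*m - 0.2016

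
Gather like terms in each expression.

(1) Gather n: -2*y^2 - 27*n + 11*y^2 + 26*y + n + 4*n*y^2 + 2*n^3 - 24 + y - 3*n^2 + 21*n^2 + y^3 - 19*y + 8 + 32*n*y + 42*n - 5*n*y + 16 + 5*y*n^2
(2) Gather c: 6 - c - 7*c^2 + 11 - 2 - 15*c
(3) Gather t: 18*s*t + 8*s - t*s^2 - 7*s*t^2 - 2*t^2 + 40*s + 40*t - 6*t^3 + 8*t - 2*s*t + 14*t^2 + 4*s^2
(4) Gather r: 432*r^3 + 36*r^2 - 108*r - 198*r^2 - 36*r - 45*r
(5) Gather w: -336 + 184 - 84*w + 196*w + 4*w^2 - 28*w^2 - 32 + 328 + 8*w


(1) = 2*n^3 + n^2*(5*y + 18) + n*(4*y^2 + 27*y + 16) + y^3 + 9*y^2 + 8*y
(2) = -7*c^2 - 16*c + 15
(3) = 4*s^2 + 48*s - 6*t^3 + t^2*(12 - 7*s) + t*(-s^2 + 16*s + 48)
(4) = 432*r^3 - 162*r^2 - 189*r
(5) = -24*w^2 + 120*w + 144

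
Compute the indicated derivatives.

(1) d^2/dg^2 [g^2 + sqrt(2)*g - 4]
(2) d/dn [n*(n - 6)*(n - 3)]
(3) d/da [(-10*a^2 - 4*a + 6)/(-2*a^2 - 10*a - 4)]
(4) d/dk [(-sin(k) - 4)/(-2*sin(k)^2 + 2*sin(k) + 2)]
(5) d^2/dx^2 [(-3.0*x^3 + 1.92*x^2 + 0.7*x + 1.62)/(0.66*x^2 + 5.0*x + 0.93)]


(1) = 2
(2) = 3*n^2 - 18*n + 18
(3) = (23*a^2 + 26*a + 19)/(a^4 + 10*a^3 + 29*a^2 + 20*a + 4)
(4) = (-8*sin(k) + cos(k)^2 + 2)*cos(k)/(2*(sin(k) + cos(k)^2)^2)
(5) = (-158.37936*x^3 - 86.536944*x^2 + 13.92984*x + 75.822504)/(0.287496*x^6 + 6.534*x^5 + 50.715324*x^4 + 143.414*x^3 + 71.462502*x^2 + 12.9735*x + 0.804357)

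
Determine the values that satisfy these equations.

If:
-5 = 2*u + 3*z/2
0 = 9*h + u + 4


Then:
h = z/12 - 1/6
u = -3*z/4 - 5/2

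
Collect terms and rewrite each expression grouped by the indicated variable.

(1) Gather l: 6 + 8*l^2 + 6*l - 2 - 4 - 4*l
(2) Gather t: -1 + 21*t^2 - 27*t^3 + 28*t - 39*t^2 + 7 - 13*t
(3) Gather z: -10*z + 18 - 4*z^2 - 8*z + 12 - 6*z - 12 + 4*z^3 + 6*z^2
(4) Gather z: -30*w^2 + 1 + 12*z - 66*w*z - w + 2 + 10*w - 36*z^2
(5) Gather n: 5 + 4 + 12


(1) = 8*l^2 + 2*l
(2) = -27*t^3 - 18*t^2 + 15*t + 6
(3) = 4*z^3 + 2*z^2 - 24*z + 18
(4) = -30*w^2 + 9*w - 36*z^2 + z*(12 - 66*w) + 3
(5) = 21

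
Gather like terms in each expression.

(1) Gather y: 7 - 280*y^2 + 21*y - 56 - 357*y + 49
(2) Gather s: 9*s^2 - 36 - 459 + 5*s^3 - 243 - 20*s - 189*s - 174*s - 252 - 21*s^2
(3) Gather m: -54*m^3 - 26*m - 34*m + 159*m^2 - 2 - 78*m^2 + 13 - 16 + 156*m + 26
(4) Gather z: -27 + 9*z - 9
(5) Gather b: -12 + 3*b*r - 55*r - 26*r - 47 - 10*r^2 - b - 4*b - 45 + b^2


(1) = -280*y^2 - 336*y
(2) = 5*s^3 - 12*s^2 - 383*s - 990
(3) = -54*m^3 + 81*m^2 + 96*m + 21
(4) = 9*z - 36
(5) = b^2 + b*(3*r - 5) - 10*r^2 - 81*r - 104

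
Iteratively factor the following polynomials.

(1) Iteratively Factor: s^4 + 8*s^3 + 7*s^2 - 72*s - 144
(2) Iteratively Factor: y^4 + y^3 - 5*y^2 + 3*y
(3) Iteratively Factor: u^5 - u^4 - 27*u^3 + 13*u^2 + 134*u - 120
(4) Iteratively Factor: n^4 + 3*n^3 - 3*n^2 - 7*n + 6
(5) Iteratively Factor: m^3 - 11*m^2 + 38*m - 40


(1) = (s + 3)*(s^3 + 5*s^2 - 8*s - 48) = (s + 3)*(s + 4)*(s^2 + s - 12) = (s + 3)*(s + 4)^2*(s - 3)
(2) = (y - 1)*(y^3 + 2*y^2 - 3*y) = (y - 1)^2*(y^2 + 3*y) = y*(y - 1)^2*(y + 3)
(3) = (u + 3)*(u^4 - 4*u^3 - 15*u^2 + 58*u - 40) = (u + 3)*(u + 4)*(u^3 - 8*u^2 + 17*u - 10) = (u - 1)*(u + 3)*(u + 4)*(u^2 - 7*u + 10) = (u - 2)*(u - 1)*(u + 3)*(u + 4)*(u - 5)
(4) = (n - 1)*(n^3 + 4*n^2 + n - 6) = (n - 1)*(n + 2)*(n^2 + 2*n - 3) = (n - 1)*(n + 2)*(n + 3)*(n - 1)
(5) = (m - 4)*(m^2 - 7*m + 10) = (m - 5)*(m - 4)*(m - 2)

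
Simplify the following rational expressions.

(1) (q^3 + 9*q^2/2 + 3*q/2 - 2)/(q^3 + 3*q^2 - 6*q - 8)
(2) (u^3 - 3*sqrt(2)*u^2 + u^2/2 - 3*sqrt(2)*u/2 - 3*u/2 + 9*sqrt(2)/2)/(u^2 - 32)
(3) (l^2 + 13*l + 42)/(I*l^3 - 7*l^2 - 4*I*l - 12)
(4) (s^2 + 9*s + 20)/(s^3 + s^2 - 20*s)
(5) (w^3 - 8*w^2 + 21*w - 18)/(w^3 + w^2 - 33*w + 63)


(1) = (2*q - 1)/(2*q - 4)
(2) = (2*u^3 + u^2*(1 - 6*sqrt(2)) + u*(-3*sqrt(2) - 3) + 9*sqrt(2))/(2*u^2 - 64)
(3) = (-I*l^2 - 13*I*l - 42*I)/(l^3 + 7*I*l^2 - 4*l + 12*I)
(4) = (s + 4)/(s^2 - 4*s)
(5) = (w - 2)/(w + 7)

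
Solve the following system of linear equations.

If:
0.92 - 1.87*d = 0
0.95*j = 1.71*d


Then:
d = 0.49
j = 0.89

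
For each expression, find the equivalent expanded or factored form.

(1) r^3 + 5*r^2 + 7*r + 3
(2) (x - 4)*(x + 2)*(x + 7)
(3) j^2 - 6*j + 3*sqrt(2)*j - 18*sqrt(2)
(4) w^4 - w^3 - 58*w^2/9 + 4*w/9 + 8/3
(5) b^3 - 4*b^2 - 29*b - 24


(1) = (r + 1)^2*(r + 3)
(2) = x^3 + 5*x^2 - 22*x - 56
(3) = (j - 6)*(j + 3*sqrt(2))
(4) = (w - 3)*(w - 2/3)*(w + 2/3)*(w + 2)
(5) = (b - 8)*(b + 1)*(b + 3)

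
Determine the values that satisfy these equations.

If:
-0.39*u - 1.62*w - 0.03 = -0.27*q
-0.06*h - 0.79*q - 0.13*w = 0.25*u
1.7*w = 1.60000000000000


Then:
h = -23.1851851851852*u - 77.8551198257081
q = 1.44444444444444*u + 5.75816993464052
w = 0.94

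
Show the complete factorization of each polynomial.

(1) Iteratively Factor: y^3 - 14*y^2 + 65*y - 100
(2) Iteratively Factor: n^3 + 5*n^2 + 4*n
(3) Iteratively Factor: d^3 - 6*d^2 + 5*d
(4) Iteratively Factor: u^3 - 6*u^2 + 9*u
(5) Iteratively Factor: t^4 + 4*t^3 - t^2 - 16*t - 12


(1) = (y - 5)*(y^2 - 9*y + 20) = (y - 5)^2*(y - 4)
(2) = (n + 4)*(n^2 + n) = n*(n + 4)*(n + 1)
(3) = (d - 5)*(d^2 - d) = (d - 5)*(d - 1)*(d)
(4) = (u - 3)*(u^2 - 3*u) = u*(u - 3)*(u - 3)
(5) = (t + 3)*(t^3 + t^2 - 4*t - 4) = (t - 2)*(t + 3)*(t^2 + 3*t + 2) = (t - 2)*(t + 2)*(t + 3)*(t + 1)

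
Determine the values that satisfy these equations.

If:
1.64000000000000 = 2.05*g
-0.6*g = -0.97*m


Then:
g = 0.80
m = 0.49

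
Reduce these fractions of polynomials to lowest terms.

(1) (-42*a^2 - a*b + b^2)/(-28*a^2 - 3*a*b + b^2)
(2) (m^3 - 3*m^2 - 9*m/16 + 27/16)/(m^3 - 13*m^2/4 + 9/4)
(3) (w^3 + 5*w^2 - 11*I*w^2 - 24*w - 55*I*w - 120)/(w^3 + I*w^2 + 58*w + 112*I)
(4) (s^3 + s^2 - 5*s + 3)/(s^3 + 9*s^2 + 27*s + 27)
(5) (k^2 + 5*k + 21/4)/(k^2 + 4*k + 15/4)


(1) = (6*a + b)/(4*a + b)
(2) = (4*m - 3)/(4*m - 4)
(3) = (w^2 + w*(5 - 3*I) - 15*I)/(w^2 + 9*I*w - 14)
(4) = (s^2 - 2*s + 1)/(s^2 + 6*s + 9)
(5) = (2*k + 7)/(2*k + 5)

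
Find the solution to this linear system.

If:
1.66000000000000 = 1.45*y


Then:
y = 1.14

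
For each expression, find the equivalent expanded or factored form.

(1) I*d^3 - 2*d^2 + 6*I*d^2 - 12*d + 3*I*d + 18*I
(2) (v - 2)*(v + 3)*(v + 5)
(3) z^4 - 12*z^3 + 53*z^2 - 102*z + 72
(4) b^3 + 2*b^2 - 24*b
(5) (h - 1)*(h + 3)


(1) = (d + 6)*(d + 3*I)*(I*d + 1)
(2) = v^3 + 6*v^2 - v - 30
(3) = (z - 4)*(z - 3)^2*(z - 2)
(4) = b*(b - 4)*(b + 6)
(5) = h^2 + 2*h - 3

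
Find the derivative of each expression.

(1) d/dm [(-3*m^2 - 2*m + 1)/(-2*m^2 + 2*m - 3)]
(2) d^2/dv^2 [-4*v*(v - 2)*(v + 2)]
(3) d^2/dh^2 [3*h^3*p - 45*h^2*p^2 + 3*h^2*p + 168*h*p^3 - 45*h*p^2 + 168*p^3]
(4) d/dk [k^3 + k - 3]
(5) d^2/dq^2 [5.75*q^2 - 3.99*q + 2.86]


(1) = 2*(-5*m^2 + 11*m + 2)/(4*m^4 - 8*m^3 + 16*m^2 - 12*m + 9)
(2) = -24*v
(3) = 6*p*(3*h - 15*p + 1)
(4) = 3*k^2 + 1
(5) = 11.5000000000000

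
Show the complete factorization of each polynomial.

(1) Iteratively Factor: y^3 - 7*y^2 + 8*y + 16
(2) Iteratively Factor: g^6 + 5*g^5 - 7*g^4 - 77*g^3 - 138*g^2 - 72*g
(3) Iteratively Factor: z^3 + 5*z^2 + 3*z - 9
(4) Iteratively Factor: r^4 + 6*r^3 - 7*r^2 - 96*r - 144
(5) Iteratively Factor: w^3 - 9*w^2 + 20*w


(1) = (y - 4)*(y^2 - 3*y - 4) = (y - 4)^2*(y + 1)
(2) = (g - 4)*(g^5 + 9*g^4 + 29*g^3 + 39*g^2 + 18*g) = g*(g - 4)*(g^4 + 9*g^3 + 29*g^2 + 39*g + 18) = g*(g - 4)*(g + 1)*(g^3 + 8*g^2 + 21*g + 18) = g*(g - 4)*(g + 1)*(g + 3)*(g^2 + 5*g + 6) = g*(g - 4)*(g + 1)*(g + 3)^2*(g + 2)
(3) = (z - 1)*(z^2 + 6*z + 9) = (z - 1)*(z + 3)*(z + 3)
(4) = (r + 4)*(r^3 + 2*r^2 - 15*r - 36) = (r + 3)*(r + 4)*(r^2 - r - 12) = (r - 4)*(r + 3)*(r + 4)*(r + 3)
(5) = (w - 4)*(w^2 - 5*w) = w*(w - 4)*(w - 5)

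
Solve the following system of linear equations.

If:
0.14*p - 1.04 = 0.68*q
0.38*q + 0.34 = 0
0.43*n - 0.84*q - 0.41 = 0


Then:
n = -0.79
p = 3.08
q = -0.89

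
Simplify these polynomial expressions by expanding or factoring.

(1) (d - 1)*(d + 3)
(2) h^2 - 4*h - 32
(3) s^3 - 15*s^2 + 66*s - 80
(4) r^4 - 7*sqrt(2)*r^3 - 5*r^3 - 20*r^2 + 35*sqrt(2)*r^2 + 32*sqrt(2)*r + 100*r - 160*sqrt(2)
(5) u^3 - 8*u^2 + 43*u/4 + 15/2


(1) = d^2 + 2*d - 3
(2) = (h - 8)*(h + 4)
(3) = (s - 8)*(s - 5)*(s - 2)
(4) = (r - 5)*(r - 8*sqrt(2))*(r - sqrt(2))*(r + 2*sqrt(2))
(5) = (u - 6)*(u - 5/2)*(u + 1/2)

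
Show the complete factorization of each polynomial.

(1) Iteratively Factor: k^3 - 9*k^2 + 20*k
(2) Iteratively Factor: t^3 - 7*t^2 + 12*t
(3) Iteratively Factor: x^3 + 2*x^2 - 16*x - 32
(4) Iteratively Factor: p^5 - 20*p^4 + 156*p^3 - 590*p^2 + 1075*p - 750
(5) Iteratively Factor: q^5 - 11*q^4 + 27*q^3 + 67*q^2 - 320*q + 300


(1) = (k)*(k^2 - 9*k + 20) = k*(k - 5)*(k - 4)
(2) = (t)*(t^2 - 7*t + 12) = t*(t - 4)*(t - 3)
(3) = (x - 4)*(x^2 + 6*x + 8) = (x - 4)*(x + 4)*(x + 2)
(4) = (p - 3)*(p^4 - 17*p^3 + 105*p^2 - 275*p + 250) = (p - 3)*(p - 2)*(p^3 - 15*p^2 + 75*p - 125) = (p - 5)*(p - 3)*(p - 2)*(p^2 - 10*p + 25) = (p - 5)^2*(p - 3)*(p - 2)*(p - 5)
(5) = (q - 2)*(q^4 - 9*q^3 + 9*q^2 + 85*q - 150) = (q - 5)*(q - 2)*(q^3 - 4*q^2 - 11*q + 30) = (q - 5)*(q - 2)^2*(q^2 - 2*q - 15) = (q - 5)*(q - 2)^2*(q + 3)*(q - 5)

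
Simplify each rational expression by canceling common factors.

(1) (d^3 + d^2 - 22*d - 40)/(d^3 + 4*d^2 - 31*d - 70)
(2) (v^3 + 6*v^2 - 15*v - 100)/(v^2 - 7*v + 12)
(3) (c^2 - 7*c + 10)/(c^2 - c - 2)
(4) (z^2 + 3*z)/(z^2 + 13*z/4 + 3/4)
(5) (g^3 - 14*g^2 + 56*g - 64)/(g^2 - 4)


(1) = (d + 4)/(d + 7)
(2) = (v^2 + 10*v + 25)/(v - 3)
(3) = (c - 5)/(c + 1)
(4) = 4*z/(4*z + 1)
(5) = (g^2 - 12*g + 32)/(g + 2)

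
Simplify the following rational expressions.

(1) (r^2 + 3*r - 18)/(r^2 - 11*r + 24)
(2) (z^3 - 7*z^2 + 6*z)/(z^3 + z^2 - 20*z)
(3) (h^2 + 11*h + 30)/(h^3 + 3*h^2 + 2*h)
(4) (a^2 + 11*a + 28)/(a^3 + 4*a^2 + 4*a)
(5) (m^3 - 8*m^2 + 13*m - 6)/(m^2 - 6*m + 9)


(1) = (r + 6)/(r - 8)
(2) = (z^2 - 7*z + 6)/(z^2 + z - 20)
(3) = (h^2 + 11*h + 30)/(h^3 + 3*h^2 + 2*h)
(4) = (a^2 + 11*a + 28)/(a^3 + 4*a^2 + 4*a)
(5) = (m^3 - 8*m^2 + 13*m - 6)/(m^2 - 6*m + 9)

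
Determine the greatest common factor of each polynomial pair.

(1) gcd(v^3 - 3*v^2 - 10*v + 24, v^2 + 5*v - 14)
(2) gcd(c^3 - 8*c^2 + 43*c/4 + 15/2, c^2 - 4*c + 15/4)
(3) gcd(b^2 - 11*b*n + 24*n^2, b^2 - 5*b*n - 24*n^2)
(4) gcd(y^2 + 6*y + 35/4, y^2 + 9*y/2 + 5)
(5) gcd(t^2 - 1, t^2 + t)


(1) = gcd((v - 4)*(v - 2)*(v + 3), (v - 2)*(v + 7)) = v - 2
(2) = c - 5/2
(3) = gcd((b - 8*n)*(b - 3*n), (b - 8*n)*(b + 3*n)) = b - 8*n
(4) = gcd((y + 5/2)*(y + 7/2), (y + 2)*(y + 5/2)) = y + 5/2
(5) = t + 1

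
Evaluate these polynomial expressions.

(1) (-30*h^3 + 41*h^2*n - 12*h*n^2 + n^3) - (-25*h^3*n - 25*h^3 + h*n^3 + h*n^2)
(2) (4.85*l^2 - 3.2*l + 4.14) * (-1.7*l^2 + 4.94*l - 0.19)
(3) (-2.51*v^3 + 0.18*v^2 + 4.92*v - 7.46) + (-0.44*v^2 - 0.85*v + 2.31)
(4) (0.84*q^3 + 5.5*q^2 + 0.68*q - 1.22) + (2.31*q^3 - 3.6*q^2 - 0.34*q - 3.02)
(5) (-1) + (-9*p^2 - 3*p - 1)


(1) = 25*h^3*n - 5*h^3 + 41*h^2*n - h*n^3 - 13*h*n^2 + n^3
(2) = -8.245*l^4 + 29.399*l^3 - 23.7675*l^2 + 21.0596*l - 0.7866
(3) = -2.51*v^3 - 0.26*v^2 + 4.07*v - 5.15
(4) = 3.15*q^3 + 1.9*q^2 + 0.34*q - 4.24
(5) = -9*p^2 - 3*p - 2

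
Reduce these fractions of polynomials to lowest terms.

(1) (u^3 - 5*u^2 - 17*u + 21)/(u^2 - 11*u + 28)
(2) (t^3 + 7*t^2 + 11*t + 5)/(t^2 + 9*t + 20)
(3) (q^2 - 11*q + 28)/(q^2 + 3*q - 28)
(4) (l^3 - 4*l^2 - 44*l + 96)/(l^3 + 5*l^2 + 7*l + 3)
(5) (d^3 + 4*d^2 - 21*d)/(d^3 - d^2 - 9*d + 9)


(1) = (u^2 + 2*u - 3)/(u - 4)
(2) = (t^2 + 2*t + 1)/(t + 4)
(3) = (q - 7)/(q + 7)
(4) = (l^3 - 4*l^2 - 44*l + 96)/(l^3 + 5*l^2 + 7*l + 3)
(5) = (d^2 + 7*d)/(d^2 + 2*d - 3)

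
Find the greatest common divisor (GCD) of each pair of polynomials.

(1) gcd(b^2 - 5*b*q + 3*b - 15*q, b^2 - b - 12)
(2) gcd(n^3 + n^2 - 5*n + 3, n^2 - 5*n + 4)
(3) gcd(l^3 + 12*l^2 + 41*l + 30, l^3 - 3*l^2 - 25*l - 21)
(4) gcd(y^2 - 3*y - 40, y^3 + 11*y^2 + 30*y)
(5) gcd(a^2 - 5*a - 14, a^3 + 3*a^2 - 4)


(1) = gcd((b + 3)*(b - 5*q), (b - 4)*(b + 3)) = b + 3
(2) = gcd((n - 1)^2*(n + 3), (n - 4)*(n - 1)) = n - 1
(3) = l + 1
(4) = gcd((y - 8)*(y + 5), y*(y + 5)*(y + 6)) = y + 5
(5) = a + 2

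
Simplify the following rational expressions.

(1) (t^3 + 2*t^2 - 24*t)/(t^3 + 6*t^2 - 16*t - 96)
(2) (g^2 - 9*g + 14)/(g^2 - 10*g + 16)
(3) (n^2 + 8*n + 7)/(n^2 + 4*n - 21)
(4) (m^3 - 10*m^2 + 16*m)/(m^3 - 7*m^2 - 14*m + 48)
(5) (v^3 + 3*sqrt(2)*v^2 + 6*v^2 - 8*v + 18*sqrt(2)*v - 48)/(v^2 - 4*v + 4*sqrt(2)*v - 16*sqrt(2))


(1) = t/(t + 4)
(2) = (g - 7)/(g - 8)
(3) = (n + 1)/(n - 3)
(4) = m/(m + 3)
(5) = (v^2 + v*(6 - sqrt(2)) - 6*sqrt(2))/(v - 4)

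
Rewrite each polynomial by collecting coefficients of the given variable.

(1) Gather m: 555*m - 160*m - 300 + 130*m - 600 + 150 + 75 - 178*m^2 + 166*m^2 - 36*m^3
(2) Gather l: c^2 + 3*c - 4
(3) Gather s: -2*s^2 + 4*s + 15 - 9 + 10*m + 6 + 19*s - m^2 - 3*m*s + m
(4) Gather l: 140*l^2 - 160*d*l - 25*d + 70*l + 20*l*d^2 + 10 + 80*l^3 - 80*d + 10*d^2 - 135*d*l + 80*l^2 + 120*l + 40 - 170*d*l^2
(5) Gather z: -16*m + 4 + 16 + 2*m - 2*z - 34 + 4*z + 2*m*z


(1) = -36*m^3 - 12*m^2 + 525*m - 675
(2) = c^2 + 3*c - 4
(3) = -m^2 + 11*m - 2*s^2 + s*(23 - 3*m) + 12
(4) = 10*d^2 - 105*d + 80*l^3 + l^2*(220 - 170*d) + l*(20*d^2 - 295*d + 190) + 50
(5) = -14*m + z*(2*m + 2) - 14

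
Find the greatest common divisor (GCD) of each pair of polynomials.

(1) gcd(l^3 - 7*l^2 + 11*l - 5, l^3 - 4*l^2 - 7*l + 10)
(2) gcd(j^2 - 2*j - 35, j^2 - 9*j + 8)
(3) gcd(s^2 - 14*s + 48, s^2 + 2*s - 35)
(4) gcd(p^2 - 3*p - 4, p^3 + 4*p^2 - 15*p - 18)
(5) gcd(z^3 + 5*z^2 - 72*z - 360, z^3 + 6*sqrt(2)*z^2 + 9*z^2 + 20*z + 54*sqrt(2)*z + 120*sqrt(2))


(1) = gcd((l - 5)*(l - 1)^2, (l - 5)*(l - 1)*(l + 2)) = l^2 - 6*l + 5
(2) = gcd((j - 7)*(j + 5), (j - 8)*(j - 1)) = 1
(3) = 1
(4) = gcd((p - 4)*(p + 1), (p - 3)*(p + 1)*(p + 6)) = p + 1
(5) = gcd((z + 5)*(z - 6*sqrt(2))*(z + 6*sqrt(2)), (z + 4)*(z + 5)*(z + 6*sqrt(2))) = z^2 + z*(5 + 6*sqrt(2)) + 30*sqrt(2)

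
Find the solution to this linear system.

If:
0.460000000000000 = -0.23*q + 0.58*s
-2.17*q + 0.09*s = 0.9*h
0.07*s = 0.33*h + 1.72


Then:
h = -4.87
q = 2.09
s = 1.62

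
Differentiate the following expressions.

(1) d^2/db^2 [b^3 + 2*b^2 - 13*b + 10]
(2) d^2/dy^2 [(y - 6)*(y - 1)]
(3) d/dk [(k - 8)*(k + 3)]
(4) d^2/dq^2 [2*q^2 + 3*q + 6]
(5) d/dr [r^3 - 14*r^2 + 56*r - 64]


(1) = 6*b + 4
(2) = 2
(3) = 2*k - 5
(4) = 4
(5) = 3*r^2 - 28*r + 56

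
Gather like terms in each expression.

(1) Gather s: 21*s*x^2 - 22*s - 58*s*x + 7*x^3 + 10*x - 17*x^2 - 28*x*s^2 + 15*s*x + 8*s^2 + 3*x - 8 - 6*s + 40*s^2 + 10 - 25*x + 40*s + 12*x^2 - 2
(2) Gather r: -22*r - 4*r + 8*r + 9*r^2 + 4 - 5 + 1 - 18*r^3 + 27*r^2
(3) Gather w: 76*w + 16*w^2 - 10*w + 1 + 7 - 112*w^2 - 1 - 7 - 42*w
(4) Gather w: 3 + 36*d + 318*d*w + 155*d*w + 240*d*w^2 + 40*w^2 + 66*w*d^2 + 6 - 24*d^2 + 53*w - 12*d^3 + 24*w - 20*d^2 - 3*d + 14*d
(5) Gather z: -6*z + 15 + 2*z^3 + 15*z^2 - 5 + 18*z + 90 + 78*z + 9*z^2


(1) = s^2*(48 - 28*x) + s*(21*x^2 - 43*x + 12) + 7*x^3 - 5*x^2 - 12*x
(2) = -18*r^3 + 36*r^2 - 18*r
(3) = -96*w^2 + 24*w
(4) = -12*d^3 - 44*d^2 + 47*d + w^2*(240*d + 40) + w*(66*d^2 + 473*d + 77) + 9
(5) = 2*z^3 + 24*z^2 + 90*z + 100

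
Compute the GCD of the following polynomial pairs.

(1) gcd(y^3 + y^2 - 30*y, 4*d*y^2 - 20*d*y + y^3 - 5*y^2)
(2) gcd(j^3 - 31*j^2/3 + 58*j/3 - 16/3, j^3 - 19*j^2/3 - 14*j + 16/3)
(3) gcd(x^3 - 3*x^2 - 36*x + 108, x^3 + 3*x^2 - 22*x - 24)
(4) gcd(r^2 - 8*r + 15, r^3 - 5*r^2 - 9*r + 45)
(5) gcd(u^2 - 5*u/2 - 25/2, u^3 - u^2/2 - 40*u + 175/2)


(1) = y^2 - 5*y
(2) = gcd((j - 8)*(j - 2)*(j - 1/3), (j - 8)*(j - 1/3)*(j + 2)) = j^2 - 25*j/3 + 8/3
(3) = gcd((x - 6)*(x - 3)*(x + 6), (x - 4)*(x + 1)*(x + 6)) = x + 6
(4) = r^2 - 8*r + 15
(5) = u - 5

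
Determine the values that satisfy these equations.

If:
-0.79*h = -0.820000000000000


Then:
h = 1.04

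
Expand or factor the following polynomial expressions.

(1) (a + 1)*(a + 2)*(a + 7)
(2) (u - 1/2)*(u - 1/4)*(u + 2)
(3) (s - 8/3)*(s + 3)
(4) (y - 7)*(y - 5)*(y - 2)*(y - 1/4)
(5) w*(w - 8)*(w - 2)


(1) = a^3 + 10*a^2 + 23*a + 14
(2) = u^3 + 5*u^2/4 - 11*u/8 + 1/4
(3) = s^2 + s/3 - 8
(4) = y^4 - 57*y^3/4 + 125*y^2/2 - 339*y/4 + 35/2
(5) = w^3 - 10*w^2 + 16*w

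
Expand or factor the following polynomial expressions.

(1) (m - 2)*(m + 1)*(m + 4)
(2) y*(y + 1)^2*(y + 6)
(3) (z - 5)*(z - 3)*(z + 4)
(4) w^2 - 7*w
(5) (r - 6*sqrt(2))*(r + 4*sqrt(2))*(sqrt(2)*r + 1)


(1) = m^3 + 3*m^2 - 6*m - 8
(2) = y^4 + 8*y^3 + 13*y^2 + 6*y
(3) = z^3 - 4*z^2 - 17*z + 60
(4) = w*(w - 7)
(5) = sqrt(2)*r^3 - 3*r^2 - 50*sqrt(2)*r - 48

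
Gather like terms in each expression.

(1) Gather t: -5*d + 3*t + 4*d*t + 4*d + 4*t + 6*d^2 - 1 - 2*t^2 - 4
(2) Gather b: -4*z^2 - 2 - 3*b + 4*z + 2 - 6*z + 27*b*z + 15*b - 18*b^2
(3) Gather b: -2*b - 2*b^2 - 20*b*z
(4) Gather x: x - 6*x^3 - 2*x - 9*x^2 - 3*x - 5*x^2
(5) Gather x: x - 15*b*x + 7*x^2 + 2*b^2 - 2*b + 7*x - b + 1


(1) = 6*d^2 - d - 2*t^2 + t*(4*d + 7) - 5
(2) = -18*b^2 + b*(27*z + 12) - 4*z^2 - 2*z
(3) = -2*b^2 + b*(-20*z - 2)
(4) = -6*x^3 - 14*x^2 - 4*x
(5) = 2*b^2 - 3*b + 7*x^2 + x*(8 - 15*b) + 1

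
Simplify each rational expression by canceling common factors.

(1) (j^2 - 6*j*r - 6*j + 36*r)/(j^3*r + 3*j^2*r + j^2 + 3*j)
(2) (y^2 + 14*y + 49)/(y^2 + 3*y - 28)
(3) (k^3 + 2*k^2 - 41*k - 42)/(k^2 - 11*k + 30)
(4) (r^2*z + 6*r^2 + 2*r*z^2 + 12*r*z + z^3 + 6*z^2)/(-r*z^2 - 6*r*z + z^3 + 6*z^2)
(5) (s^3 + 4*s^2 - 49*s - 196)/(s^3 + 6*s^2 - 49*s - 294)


(1) = (j^2 - 6*j*r - 6*j + 36*r)/(j^3*r + 3*j^2*r + j^2 + 3*j)
(2) = (y + 7)/(y - 4)
(3) = (k^2 + 8*k + 7)/(k - 5)
(4) = (r^2 + 2*r*z + z^2)/(-r*z + z^2)
(5) = (s + 4)/(s + 6)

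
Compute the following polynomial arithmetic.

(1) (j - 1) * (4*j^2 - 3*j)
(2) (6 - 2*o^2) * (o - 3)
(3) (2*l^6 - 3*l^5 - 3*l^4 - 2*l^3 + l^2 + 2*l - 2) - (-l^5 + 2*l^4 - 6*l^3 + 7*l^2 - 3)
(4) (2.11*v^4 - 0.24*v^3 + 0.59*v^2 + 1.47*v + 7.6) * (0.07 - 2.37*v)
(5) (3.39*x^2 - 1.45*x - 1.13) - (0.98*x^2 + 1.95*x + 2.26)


(1) = 4*j^3 - 7*j^2 + 3*j
(2) = -2*o^3 + 6*o^2 + 6*o - 18
(3) = 2*l^6 - 2*l^5 - 5*l^4 + 4*l^3 - 6*l^2 + 2*l + 1
(4) = -5.0007*v^5 + 0.7165*v^4 - 1.4151*v^3 - 3.4426*v^2 - 17.9091*v + 0.532
(5) = 2.41*x^2 - 3.4*x - 3.39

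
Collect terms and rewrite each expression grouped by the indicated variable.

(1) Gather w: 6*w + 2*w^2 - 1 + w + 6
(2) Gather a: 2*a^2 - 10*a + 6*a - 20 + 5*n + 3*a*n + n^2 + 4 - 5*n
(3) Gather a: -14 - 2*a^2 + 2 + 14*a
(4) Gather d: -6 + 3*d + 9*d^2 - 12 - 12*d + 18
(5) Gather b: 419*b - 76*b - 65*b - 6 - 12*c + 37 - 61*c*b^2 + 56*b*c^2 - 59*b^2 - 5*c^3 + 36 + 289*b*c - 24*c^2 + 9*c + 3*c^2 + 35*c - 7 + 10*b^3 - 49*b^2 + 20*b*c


(1) = 2*w^2 + 7*w + 5
(2) = 2*a^2 + a*(3*n - 4) + n^2 - 16
(3) = -2*a^2 + 14*a - 12
(4) = 9*d^2 - 9*d
(5) = 10*b^3 + b^2*(-61*c - 108) + b*(56*c^2 + 309*c + 278) - 5*c^3 - 21*c^2 + 32*c + 60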